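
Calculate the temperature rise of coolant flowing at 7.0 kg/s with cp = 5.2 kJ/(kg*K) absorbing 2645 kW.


dT = Q / (m_dot * cp)
dT = 2645 / (7.0 * 5.2)
dT = 72.665 C

72.665


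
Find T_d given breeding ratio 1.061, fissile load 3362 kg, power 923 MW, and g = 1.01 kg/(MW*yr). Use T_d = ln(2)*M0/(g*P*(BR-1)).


Breeding gain G = BR - 1 = 1.061 - 1 = 0.061
Fissile production rate = g * P * G = 1.01 * 923 * 0.061 = 56.86603 kg/yr
T_d = ln(2) * M0 / (g * P * G)
T_d = ln(2) * 3362 / 56.86603 = 40.980 yr

40.980


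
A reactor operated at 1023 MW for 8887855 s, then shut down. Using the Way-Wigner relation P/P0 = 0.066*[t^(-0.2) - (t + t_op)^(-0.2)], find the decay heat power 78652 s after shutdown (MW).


P/P0 = 0.066 * [t^(-0.2) - (t + t_op)^(-0.2)]
P/P0 = 0.066 * [78652^(-0.2) - (78652 + 8887855)^(-0.2)]
P/P0 = 0.066 * [0.1049199 - 0.04068884] = 0.004239250
P = 1023 * 0.004239250 = 4.3368 MW

4.3368


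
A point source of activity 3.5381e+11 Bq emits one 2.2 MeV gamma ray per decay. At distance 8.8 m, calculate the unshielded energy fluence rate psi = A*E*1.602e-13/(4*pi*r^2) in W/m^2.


psi = A * E * 1.602e-13 / (4*pi*r^2)
psi = 3.5381e+11 * 2.2 * 1.602e-13 / (4*pi*8.8^2)
psi = 1.2814e-04 W/m^2

1.2814e-04


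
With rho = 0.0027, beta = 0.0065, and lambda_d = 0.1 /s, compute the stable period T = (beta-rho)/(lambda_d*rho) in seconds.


T = (beta - rho) / (lambda_d * rho)
T = (0.0065 - 0.0027) / (0.1 * 0.0027)
T = 14.074 s

14.074


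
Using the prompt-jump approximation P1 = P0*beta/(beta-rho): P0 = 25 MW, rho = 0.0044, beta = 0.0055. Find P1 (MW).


P1/P0 = beta / (beta - rho)
P1/P0 = 0.0055 / (0.0055 - 0.0044) = 5.000000
P1 = 25 * 5.000000 = 125.00 MW

125.00


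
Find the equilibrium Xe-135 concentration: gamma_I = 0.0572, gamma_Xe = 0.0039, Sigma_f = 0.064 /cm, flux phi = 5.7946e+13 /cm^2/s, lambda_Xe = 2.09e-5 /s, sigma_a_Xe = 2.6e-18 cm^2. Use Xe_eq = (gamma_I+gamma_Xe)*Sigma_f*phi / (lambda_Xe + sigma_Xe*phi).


Xe_eq = (gamma_I + gamma_Xe) * Sigma_f * phi / (lambda_Xe + sigma_Xe * phi)
Numerator = (0.0572 + 0.0039) * 0.064 * 5.7946e+13 = 2.265920e+11
Denominator = 2.09e-5 + 2.6e-18 * 5.7946e+13 = 1.715596e-04
Xe_eq = 2.265920e+11 / 1.715596e-04 = 1.3208e+15 /cm^3

1.3208e+15


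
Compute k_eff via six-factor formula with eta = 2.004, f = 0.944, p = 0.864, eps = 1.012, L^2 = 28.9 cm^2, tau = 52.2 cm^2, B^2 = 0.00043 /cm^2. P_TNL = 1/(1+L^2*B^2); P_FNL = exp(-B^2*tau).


k_inf = eta*f*p*eps = 2.004*0.944*0.864*1.012 = 1.654108
P_TNL = 1/(1 + L^2*B^2) = 1/(1 + 28.9*0.00043) = 0.9877255
P_FNL = exp(-B^2*tau) = exp(-0.00043*52.2) = 0.9778040
k_eff = k_inf * P_TNL * P_FNL = 1.654108 * 0.9877255 * 0.9778040
k_eff = 1.5975

1.5975


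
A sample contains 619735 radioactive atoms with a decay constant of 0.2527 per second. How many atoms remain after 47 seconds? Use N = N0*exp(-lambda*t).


N = N0 * exp(-lambda * t)
N = 619735 * exp(-0.2527 * 47)
N = 4.3066

4.3066


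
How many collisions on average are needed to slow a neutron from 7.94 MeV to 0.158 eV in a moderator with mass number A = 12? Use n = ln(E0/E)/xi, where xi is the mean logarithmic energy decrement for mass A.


xi = 1 + (A-1)^2/(2A)*ln((A-1)/(A+1)) = 0.1577690 (for A = 12)
n = ln(E0/E) / xi
n = ln(7.94e6 / 0.158) / 0.1577690
n = ln(5.025316e+07) / 0.1577690 = 112.40

112.40


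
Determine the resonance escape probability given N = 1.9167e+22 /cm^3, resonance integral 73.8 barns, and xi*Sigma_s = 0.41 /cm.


p = exp(-N * I * 1e-24 / (xi*Sigma_s))
p = exp(-1.9167e+22 * 73.8 * 1e-24 / 0.41)
p = 0.031744

0.031744


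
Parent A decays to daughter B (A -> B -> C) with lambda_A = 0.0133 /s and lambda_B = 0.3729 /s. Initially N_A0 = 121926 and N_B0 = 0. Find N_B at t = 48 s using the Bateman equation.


N_B(t) = lambda_A * N_A0 / (lambda_B - lambda_A) * [exp(-lambda_A*t) - exp(-lambda_B*t)]
exp(-0.0133*48) = 0.5281368; exp(-0.3729*48) = 1.684520e-08
N_B = 0.0133 * 121926 / (0.3729 - 0.0133) * (0.5281368 - 1.684520e-08)
N_B = 2381.6

2381.6


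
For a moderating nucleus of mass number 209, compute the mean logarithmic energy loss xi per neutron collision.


xi = 1 + (A-1)^2/(2A) * ln((A-1)/(A+1))
xi = 1 + (209-1)^2/(2*209) * ln((209-1)/(209 +1))
xi = 0.0095389

0.0095389


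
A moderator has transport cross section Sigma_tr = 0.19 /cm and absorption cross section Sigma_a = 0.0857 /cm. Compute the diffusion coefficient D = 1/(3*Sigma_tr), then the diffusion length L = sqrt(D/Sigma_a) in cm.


D = 1 / (3 * Sigma_tr) = 1 / (3 * 0.19) = 1.754386 cm
L = sqrt(D / Sigma_a)
L = sqrt(1.754386 / 0.0857)
L = 4.5245 cm

4.5245


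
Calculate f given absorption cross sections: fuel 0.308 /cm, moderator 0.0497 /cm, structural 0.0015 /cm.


f = Sigma_a_fuel / (Sigma_a_fuel + Sigma_a_mod + Sigma_a_other)
f = 0.308 / (0.308 + 0.0497 + 0.0015)
f = 0.85746

0.85746


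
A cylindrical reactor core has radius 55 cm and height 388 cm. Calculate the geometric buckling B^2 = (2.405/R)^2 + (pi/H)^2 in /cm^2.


B^2 = (2.405/R)^2 + (pi/H)^2
B^2 = (2.405/55)^2 + (pi/388)^2
B^2 = 0.0019776 /cm^2

0.0019776


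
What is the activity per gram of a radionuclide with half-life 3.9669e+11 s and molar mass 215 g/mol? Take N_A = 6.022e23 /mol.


lambda = ln(2) / t_half = ln(2) / 3.9669e+11 = 1.747327e-12 /s
SA = lambda * N_A / M
SA = 1.747327e-12 * 6.022e23 / 215
SA = 4.8941e+09 Bq/g

4.8941e+09


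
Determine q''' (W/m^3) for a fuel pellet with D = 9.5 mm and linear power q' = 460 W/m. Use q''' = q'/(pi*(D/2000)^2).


r = D / 2 / 1000 = 9.5 / 2 / 1000 = 0.00475 m
q''' = q' / (pi * r^2)
q''' = 460 / (pi * 0.00475^2)
q''' = 6.4896e+06 W/m^3

6.4896e+06


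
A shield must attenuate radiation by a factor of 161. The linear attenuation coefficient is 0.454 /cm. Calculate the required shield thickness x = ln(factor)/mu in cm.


x = ln(factor) / mu
x = ln(161) / 0.454
x = 11.193 cm

11.193


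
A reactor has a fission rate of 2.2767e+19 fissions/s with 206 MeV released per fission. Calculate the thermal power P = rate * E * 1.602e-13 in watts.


P = fission_rate * E_MeV * 1.602e-13
P = 2.2767e+19 * 206 * 1.602e-13
P = 7.5134e+08 W

7.5134e+08


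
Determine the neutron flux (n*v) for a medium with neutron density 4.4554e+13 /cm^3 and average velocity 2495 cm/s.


phi = n * v
phi = 4.4554e+13 * 2495
phi = 1.1116e+17 /cm^2/s

1.1116e+17


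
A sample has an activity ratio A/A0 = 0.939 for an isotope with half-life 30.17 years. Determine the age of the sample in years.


lambda = ln(2) / t_half = ln(2) / 30.17 = 0.02297472 /yr
t = -ln(A/A0) / lambda
t = -ln(0.939) / 0.02297472
t = 2.7395 yr

2.7395


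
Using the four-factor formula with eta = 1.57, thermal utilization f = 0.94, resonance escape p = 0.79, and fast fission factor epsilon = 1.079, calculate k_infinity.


k_inf = eta * f * p * epsilon
k_inf = 1.57 * 0.94 * 0.79 * 1.079
k_inf = 1.2580

1.2580


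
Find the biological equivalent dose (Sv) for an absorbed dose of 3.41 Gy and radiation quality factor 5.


H = D * Q
H = 3.41 * 5
H = 17.050 Sv

17.050


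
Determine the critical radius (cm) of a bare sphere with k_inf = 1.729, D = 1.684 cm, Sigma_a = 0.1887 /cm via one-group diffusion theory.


L^2 = D / Sigma_a = 1.684 / 0.1887 = 8.924218 cm^2
B_m^2 = (k_inf - 1) / L^2 = (1.729 - 1) / 8.924218 = 0.08168783 /cm^2
For a bare sphere: B_g = pi/R, so R_c = pi / sqrt(B_m^2)
R_c = pi / sqrt(0.08168783) = 10.992 cm

10.992


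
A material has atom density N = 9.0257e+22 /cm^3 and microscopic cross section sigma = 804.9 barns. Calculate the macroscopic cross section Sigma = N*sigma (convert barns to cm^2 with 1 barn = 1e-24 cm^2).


Sigma = N * sigma_barns * 1e-24
Sigma = 9.0257e+22 * 804.9 * 1e-24
Sigma = 72.648 /cm

72.648


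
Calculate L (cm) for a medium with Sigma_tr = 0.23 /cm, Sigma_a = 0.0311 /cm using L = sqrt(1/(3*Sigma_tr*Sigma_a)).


D = 1 / (3 * Sigma_tr) = 1 / (3 * 0.23) = 1.449275 cm
L = sqrt(D / Sigma_a)
L = sqrt(1.449275 / 0.0311)
L = 6.8265 cm

6.8265


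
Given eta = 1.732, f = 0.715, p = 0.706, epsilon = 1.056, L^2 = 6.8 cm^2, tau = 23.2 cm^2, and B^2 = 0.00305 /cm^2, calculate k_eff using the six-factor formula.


k_inf = eta*f*p*eps = 1.732*0.715*0.706*1.056 = 0.9232569
P_TNL = 1/(1 + L^2*B^2) = 1/(1 + 6.8*0.00305) = 0.9796814
P_FNL = exp(-B^2*tau) = exp(-0.00305*23.2) = 0.9316855
k_eff = k_inf * P_TNL * P_FNL = 0.9232569 * 0.9796814 * 0.9316855
k_eff = 0.84271

0.84271


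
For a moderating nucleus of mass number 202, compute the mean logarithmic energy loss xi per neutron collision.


xi = 1 + (A-1)^2/(2A) * ln((A-1)/(A+1))
xi = 1 + (202-1)^2/(2*202) * ln((202-1)/(202 +1))
xi = 0.0098684

0.0098684


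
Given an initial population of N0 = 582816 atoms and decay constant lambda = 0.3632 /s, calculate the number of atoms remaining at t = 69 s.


N = N0 * exp(-lambda * t)
N = 582816 * exp(-0.3632 * 69)
N = 7.6167e-06

7.6167e-06


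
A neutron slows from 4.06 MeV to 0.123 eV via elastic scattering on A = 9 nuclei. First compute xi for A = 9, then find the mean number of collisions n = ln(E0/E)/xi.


xi = 1 + (A-1)^2/(2A)*ln((A-1)/(A+1)) = 0.2066007 (for A = 9)
n = ln(E0/E) / xi
n = ln(4.06e6 / 0.123) / 0.2066007
n = ln(3.300813e+07) / 0.2066007 = 83.796

83.796


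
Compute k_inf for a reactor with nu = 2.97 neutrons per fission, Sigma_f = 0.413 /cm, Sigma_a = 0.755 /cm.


k_inf = nu * Sigma_f / Sigma_a
k_inf = 2.97 * 0.413 / 0.755
k_inf = 1.6246

1.6246


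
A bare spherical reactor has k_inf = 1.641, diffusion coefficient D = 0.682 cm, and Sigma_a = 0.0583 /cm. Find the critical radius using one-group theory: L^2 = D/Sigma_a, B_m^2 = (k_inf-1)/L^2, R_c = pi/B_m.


L^2 = D / Sigma_a = 0.682 / 0.0583 = 11.69811 cm^2
B_m^2 = (k_inf - 1) / L^2 = (1.641 - 1) / 11.69811 = 0.05479518 /cm^2
For a bare sphere: B_g = pi/R, so R_c = pi / sqrt(B_m^2)
R_c = pi / sqrt(0.05479518) = 13.421 cm

13.421


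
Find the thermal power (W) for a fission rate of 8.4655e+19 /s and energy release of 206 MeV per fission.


P = fission_rate * E_MeV * 1.602e-13
P = 8.4655e+19 * 206 * 1.602e-13
P = 2.7937e+09 W

2.7937e+09


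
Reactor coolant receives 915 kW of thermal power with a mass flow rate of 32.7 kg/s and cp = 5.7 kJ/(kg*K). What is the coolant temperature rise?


dT = Q / (m_dot * cp)
dT = 915 / (32.7 * 5.7)
dT = 4.9091 C

4.9091


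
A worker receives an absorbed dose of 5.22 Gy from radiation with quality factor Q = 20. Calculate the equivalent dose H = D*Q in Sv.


H = D * Q
H = 5.22 * 20
H = 104.40 Sv

104.40


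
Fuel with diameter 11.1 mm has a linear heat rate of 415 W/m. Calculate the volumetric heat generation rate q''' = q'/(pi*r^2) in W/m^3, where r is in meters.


r = D / 2 / 1000 = 11.1 / 2 / 1000 = 0.00555 m
q''' = q' / (pi * r^2)
q''' = 415 / (pi * 0.00555^2)
q''' = 4.2886e+06 W/m^3

4.2886e+06


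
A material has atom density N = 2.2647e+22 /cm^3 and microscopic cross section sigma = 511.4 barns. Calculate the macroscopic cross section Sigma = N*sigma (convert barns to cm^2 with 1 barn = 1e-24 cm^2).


Sigma = N * sigma_barns * 1e-24
Sigma = 2.2647e+22 * 511.4 * 1e-24
Sigma = 11.582 /cm

11.582


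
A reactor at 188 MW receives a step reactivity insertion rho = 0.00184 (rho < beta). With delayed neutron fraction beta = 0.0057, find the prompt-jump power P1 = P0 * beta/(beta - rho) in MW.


P1/P0 = beta / (beta - rho)
P1/P0 = 0.0057 / (0.0057 - 0.00184) = 1.476684
P1 = 188 * 1.476684 = 277.62 MW

277.62


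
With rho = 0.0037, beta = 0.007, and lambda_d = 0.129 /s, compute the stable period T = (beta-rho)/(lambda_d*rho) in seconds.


T = (beta - rho) / (lambda_d * rho)
T = (0.007 - 0.0037) / (0.129 * 0.0037)
T = 6.9139 s

6.9139


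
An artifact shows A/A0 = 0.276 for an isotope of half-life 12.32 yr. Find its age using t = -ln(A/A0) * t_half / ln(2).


lambda = ln(2) / t_half = ln(2) / 12.32 = 0.05626195 /yr
t = -ln(A/A0) / lambda
t = -ln(0.276) / 0.05626195
t = 22.881 yr

22.881


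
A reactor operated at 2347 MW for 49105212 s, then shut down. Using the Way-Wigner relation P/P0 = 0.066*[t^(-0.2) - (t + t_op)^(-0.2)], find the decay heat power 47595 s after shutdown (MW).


P/P0 = 0.066 * [t^(-0.2) - (t + t_op)^(-0.2)]
P/P0 = 0.066 * [47595^(-0.2) - (47595 + 49105212)^(-0.2)]
P/P0 = 0.066 * [0.1160079 - 0.02895278] = 0.005745638
P = 2347 * 0.005745638 = 13.485 MW

13.485


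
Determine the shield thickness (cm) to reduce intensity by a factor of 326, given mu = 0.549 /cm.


x = ln(factor) / mu
x = ln(326) / 0.549
x = 10.541 cm

10.541


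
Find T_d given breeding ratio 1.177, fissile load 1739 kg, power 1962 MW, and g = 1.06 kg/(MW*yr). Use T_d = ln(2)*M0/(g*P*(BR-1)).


Breeding gain G = BR - 1 = 1.177 - 1 = 0.177
Fissile production rate = g * P * G = 1.06 * 1962 * 0.177 = 368.11044 kg/yr
T_d = ln(2) * M0 / (g * P * G)
T_d = ln(2) * 1739 / 368.11044 = 3.2745 yr

3.2745


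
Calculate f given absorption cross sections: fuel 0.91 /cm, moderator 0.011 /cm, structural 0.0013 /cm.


f = Sigma_a_fuel / (Sigma_a_fuel + Sigma_a_mod + Sigma_a_other)
f = 0.91 / (0.91 + 0.011 + 0.0013)
f = 0.98666

0.98666


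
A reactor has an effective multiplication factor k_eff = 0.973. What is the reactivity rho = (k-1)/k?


rho = (k_eff - 1) / k_eff
rho = (0.973 - 1) / 0.973
rho = -0.027749

-0.027749


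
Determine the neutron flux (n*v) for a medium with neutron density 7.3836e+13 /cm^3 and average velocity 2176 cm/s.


phi = n * v
phi = 7.3836e+13 * 2176
phi = 1.6067e+17 /cm^2/s

1.6067e+17


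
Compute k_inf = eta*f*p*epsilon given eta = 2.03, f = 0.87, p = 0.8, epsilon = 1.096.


k_inf = eta * f * p * epsilon
k_inf = 2.03 * 0.87 * 0.8 * 1.096
k_inf = 1.5485

1.5485


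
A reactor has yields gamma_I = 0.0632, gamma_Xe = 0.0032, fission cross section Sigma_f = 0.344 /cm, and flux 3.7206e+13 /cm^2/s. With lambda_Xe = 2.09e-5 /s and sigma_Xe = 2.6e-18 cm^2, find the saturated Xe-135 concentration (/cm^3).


Xe_eq = (gamma_I + gamma_Xe) * Sigma_f * phi / (lambda_Xe + sigma_Xe * phi)
Numerator = (0.0632 + 0.0032) * 0.344 * 3.7206e+13 = 8.498446e+11
Denominator = 2.09e-5 + 2.6e-18 * 3.7206e+13 = 1.176356e-04
Xe_eq = 8.498446e+11 / 1.176356e-04 = 7.2244e+15 /cm^3

7.2244e+15


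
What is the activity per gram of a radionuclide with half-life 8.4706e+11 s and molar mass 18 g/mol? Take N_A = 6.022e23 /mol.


lambda = ln(2) / t_half = ln(2) / 8.4706e+11 = 8.182976e-13 /s
SA = lambda * N_A / M
SA = 8.182976e-13 * 6.022e23 / 18
SA = 2.7377e+10 Bq/g

2.7377e+10


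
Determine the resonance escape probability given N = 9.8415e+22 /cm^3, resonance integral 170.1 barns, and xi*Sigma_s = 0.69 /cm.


p = exp(-N * I * 1e-24 / (xi*Sigma_s))
p = exp(-9.8415e+22 * 170.1 * 1e-24 / 0.69)
p = 2.9066e-11

2.9066e-11


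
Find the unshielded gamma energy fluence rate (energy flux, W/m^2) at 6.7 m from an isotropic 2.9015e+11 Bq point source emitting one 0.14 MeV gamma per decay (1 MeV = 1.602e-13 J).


psi = A * E * 1.602e-13 / (4*pi*r^2)
psi = 2.9015e+11 * 0.14 * 1.602e-13 / (4*pi*6.7^2)
psi = 1.1536e-05 W/m^2

1.1536e-05


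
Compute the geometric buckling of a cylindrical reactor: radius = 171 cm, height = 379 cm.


B^2 = (2.405/R)^2 + (pi/H)^2
B^2 = (2.405/171)^2 + (pi/379)^2
B^2 = 2.6652e-04 /cm^2

2.6652e-04


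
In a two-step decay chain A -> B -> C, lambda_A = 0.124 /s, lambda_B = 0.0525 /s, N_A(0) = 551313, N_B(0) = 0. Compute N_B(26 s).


N_B(t) = lambda_A * N_A0 / (lambda_B - lambda_A) * [exp(-lambda_A*t) - exp(-lambda_B*t)]
exp(-0.124*26) = 0.03979556; exp(-0.0525*26) = 0.2553807
N_B = 0.124 * 551313 / (0.0525 - 0.124) * (0.03979556 - 0.2553807)
N_B = 206126

206126


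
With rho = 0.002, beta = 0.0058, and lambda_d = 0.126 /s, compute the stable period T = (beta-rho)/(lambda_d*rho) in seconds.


T = (beta - rho) / (lambda_d * rho)
T = (0.0058 - 0.002) / (0.126 * 0.002)
T = 15.079 s

15.079


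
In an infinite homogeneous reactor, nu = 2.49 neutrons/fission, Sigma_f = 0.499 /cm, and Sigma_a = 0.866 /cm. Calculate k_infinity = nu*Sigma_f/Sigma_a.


k_inf = nu * Sigma_f / Sigma_a
k_inf = 2.49 * 0.499 / 0.866
k_inf = 1.4348

1.4348


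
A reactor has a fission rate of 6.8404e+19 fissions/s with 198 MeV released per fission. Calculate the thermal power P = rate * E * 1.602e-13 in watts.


P = fission_rate * E_MeV * 1.602e-13
P = 6.8404e+19 * 198 * 1.602e-13
P = 2.1697e+09 W

2.1697e+09


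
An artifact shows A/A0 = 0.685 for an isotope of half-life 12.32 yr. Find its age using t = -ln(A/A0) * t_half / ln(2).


lambda = ln(2) / t_half = ln(2) / 12.32 = 0.05626195 /yr
t = -ln(A/A0) / lambda
t = -ln(0.685) / 0.05626195
t = 6.7246 yr

6.7246


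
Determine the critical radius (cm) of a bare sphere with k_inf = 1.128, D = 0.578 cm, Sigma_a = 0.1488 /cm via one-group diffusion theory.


L^2 = D / Sigma_a = 0.578 / 0.1488 = 3.884409 cm^2
B_m^2 = (k_inf - 1) / L^2 = (1.128 - 1) / 3.884409 = 0.03295225 /cm^2
For a bare sphere: B_g = pi/R, so R_c = pi / sqrt(B_m^2)
R_c = pi / sqrt(0.03295225) = 17.306 cm

17.306


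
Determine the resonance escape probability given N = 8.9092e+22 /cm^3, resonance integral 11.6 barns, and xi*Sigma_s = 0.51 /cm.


p = exp(-N * I * 1e-24 / (xi*Sigma_s))
p = exp(-8.9092e+22 * 11.6 * 1e-24 / 0.51)
p = 0.13181

0.13181


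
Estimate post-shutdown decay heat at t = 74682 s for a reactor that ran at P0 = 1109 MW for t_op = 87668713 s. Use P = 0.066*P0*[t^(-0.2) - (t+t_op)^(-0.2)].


P/P0 = 0.066 * [t^(-0.2) - (t + t_op)^(-0.2)]
P/P0 = 0.066 * [74682^(-0.2) - (74682 + 87668713)^(-0.2)]
P/P0 = 0.066 * [0.1060124 - 0.02578440] = 0.005295048
P = 1109 * 0.005295048 = 5.8722 MW

5.8722


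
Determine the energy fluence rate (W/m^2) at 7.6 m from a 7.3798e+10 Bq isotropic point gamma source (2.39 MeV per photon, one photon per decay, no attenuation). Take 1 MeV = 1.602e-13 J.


psi = A * E * 1.602e-13 / (4*pi*r^2)
psi = 7.3798e+10 * 2.39 * 1.602e-13 / (4*pi*7.6^2)
psi = 3.8929e-05 W/m^2

3.8929e-05


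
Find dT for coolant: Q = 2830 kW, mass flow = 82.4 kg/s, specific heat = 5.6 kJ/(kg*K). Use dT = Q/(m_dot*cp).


dT = Q / (m_dot * cp)
dT = 2830 / (82.4 * 5.6)
dT = 6.1330 C

6.1330


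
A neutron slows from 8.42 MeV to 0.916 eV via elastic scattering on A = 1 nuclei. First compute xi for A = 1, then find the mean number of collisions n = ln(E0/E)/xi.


xi = 1 + (A-1)^2/(2A)*ln((A-1)/(A+1)) = 1 (for A = 1)
n = ln(E0/E) / xi
n = ln(8.42e6 / 0.916) / 1
n = ln(9.192140e+06) / 1 = 16.034

16.034


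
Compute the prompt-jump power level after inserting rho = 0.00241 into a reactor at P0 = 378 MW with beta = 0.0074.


P1/P0 = beta / (beta - rho)
P1/P0 = 0.0074 / (0.0074 - 0.00241) = 1.482966
P1 = 378 * 1.482966 = 560.56 MW

560.56


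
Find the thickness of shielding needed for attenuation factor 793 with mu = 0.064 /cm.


x = ln(factor) / mu
x = ln(793) / 0.064
x = 104.31 cm

104.31


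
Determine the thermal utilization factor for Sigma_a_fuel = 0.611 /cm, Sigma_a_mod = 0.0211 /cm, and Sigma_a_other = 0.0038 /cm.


f = Sigma_a_fuel / (Sigma_a_fuel + Sigma_a_mod + Sigma_a_other)
f = 0.611 / (0.611 + 0.0211 + 0.0038)
f = 0.96084

0.96084


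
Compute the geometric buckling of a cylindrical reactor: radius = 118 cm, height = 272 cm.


B^2 = (2.405/R)^2 + (pi/H)^2
B^2 = (2.405/118)^2 + (pi/272)^2
B^2 = 5.4880e-04 /cm^2

5.4880e-04


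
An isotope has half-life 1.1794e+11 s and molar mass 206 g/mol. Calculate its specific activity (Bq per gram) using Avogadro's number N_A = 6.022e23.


lambda = ln(2) / t_half = ln(2) / 1.1794e+11 = 5.877117e-12 /s
SA = lambda * N_A / M
SA = 5.877117e-12 * 6.022e23 / 206
SA = 1.7181e+10 Bq/g

1.7181e+10


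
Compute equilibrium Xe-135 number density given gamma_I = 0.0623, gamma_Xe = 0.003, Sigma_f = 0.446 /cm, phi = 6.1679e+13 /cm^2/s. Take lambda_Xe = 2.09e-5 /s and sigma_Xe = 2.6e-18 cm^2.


Xe_eq = (gamma_I + gamma_Xe) * Sigma_f * phi / (lambda_Xe + sigma_Xe * phi)
Numerator = (0.0623 + 0.003) * 0.446 * 6.1679e+13 = 1.796327e+12
Denominator = 2.09e-5 + 2.6e-18 * 6.1679e+13 = 1.812654e-04
Xe_eq = 1.796327e+12 / 1.812654e-04 = 9.9099e+15 /cm^3

9.9099e+15


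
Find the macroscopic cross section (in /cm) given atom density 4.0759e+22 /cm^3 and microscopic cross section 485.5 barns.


Sigma = N * sigma_barns * 1e-24
Sigma = 4.0759e+22 * 485.5 * 1e-24
Sigma = 19.788 /cm

19.788


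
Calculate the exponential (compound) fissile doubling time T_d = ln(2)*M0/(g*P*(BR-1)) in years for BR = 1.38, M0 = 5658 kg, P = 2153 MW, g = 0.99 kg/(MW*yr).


Breeding gain G = BR - 1 = 1.38 - 1 = 0.38
Fissile production rate = g * P * G = 0.99 * 2153 * 0.38 = 809.9586 kg/yr
T_d = ln(2) * M0 / (g * P * G)
T_d = ln(2) * 5658 / 809.9586 = 4.8420 yr

4.8420


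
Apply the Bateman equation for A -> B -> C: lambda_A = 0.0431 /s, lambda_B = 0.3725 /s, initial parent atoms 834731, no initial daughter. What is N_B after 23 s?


N_B(t) = lambda_A * N_A0 / (lambda_B - lambda_A) * [exp(-lambda_A*t) - exp(-lambda_B*t)]
exp(-0.0431*23) = 0.3710940; exp(-0.3725*23) = 1.901875e-04
N_B = 0.0431 * 834731 / (0.3725 - 0.0431) * (0.3710940 - 1.901875e-04)
N_B = 40510

40510


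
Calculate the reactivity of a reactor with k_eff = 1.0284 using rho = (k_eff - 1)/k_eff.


rho = (k_eff - 1) / k_eff
rho = (1.0284 - 1) / 1.0284
rho = 0.027616

0.027616


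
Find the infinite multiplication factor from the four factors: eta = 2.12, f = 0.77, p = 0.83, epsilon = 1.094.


k_inf = eta * f * p * epsilon
k_inf = 2.12 * 0.77 * 0.83 * 1.094
k_inf = 1.4823

1.4823


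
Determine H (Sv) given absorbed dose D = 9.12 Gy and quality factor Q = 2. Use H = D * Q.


H = D * Q
H = 9.12 * 2
H = 18.240 Sv

18.240


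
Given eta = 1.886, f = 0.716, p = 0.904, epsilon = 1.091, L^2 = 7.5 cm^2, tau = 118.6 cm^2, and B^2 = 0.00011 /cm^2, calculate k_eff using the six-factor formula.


k_inf = eta*f*p*eps = 1.886*0.716*0.904*1.091 = 1.331827
P_TNL = 1/(1 + L^2*B^2) = 1/(1 + 7.5*0.00011) = 0.9991757
P_FNL = exp(-B^2*tau) = exp(-0.00011*118.6) = 0.9870387
k_eff = k_inf * P_TNL * P_FNL = 1.331827 * 0.9991757 * 0.9870387
k_eff = 1.3135

1.3135


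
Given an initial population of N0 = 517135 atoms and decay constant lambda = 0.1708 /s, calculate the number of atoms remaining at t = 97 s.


N = N0 * exp(-lambda * t)
N = 517135 * exp(-0.1708 * 97)
N = 0.032990

0.032990


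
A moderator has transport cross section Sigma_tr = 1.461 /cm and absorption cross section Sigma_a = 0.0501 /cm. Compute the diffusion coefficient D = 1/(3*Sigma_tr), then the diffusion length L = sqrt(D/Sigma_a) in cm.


D = 1 / (3 * Sigma_tr) = 1 / (3 * 1.461) = 0.2281542 cm
L = sqrt(D / Sigma_a)
L = sqrt(0.2281542 / 0.0501)
L = 2.1340 cm

2.1340


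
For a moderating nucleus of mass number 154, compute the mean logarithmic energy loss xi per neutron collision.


xi = 1 + (A-1)^2/(2A) * ln((A-1)/(A+1))
xi = 1 + (154-1)^2/(2*154) * ln((154-1)/(154 +1))
xi = 0.012931

0.012931


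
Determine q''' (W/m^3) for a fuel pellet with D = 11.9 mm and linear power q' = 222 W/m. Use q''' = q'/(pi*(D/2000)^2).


r = D / 2 / 1000 = 11.9 / 2 / 1000 = 0.00595 m
q''' = q' / (pi * r^2)
q''' = 222 / (pi * 0.00595^2)
q''' = 1.9960e+06 W/m^3

1.9960e+06


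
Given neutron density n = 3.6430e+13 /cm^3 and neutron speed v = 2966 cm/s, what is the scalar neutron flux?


phi = n * v
phi = 3.6430e+13 * 2966
phi = 1.0805e+17 /cm^2/s

1.0805e+17


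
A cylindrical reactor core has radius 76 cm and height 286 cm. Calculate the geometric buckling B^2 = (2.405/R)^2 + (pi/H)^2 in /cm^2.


B^2 = (2.405/R)^2 + (pi/H)^2
B^2 = (2.405/76)^2 + (pi/286)^2
B^2 = 0.0011221 /cm^2

0.0011221


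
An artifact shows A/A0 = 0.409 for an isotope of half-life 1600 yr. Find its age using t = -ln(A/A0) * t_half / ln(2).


lambda = ln(2) / t_half = ln(2) / 1600 = 4.332170e-04 /yr
t = -ln(A/A0) / lambda
t = -ln(0.409) / 4.332170e-04
t = 2063.7 yr

2063.7


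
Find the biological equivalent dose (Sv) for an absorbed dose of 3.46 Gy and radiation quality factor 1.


H = D * Q
H = 3.46 * 1
H = 3.4600 Sv

3.4600


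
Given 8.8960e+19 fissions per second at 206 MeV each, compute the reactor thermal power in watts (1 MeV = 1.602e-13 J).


P = fission_rate * E_MeV * 1.602e-13
P = 8.8960e+19 * 206 * 1.602e-13
P = 2.9358e+09 W

2.9358e+09


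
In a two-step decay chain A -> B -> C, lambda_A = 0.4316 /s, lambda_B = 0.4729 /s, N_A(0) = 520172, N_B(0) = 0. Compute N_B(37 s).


N_B(t) = lambda_A * N_A0 / (lambda_B - lambda_A) * [exp(-lambda_A*t) - exp(-lambda_B*t)]
exp(-0.4316*37) = 1.160552e-07; exp(-0.4729*37) = 2.517788e-08
N_B = 0.4316 * 520172 / (0.4729 - 0.4316) * (1.160552e-07 - 2.517788e-08)
N_B = 0.49401

0.49401


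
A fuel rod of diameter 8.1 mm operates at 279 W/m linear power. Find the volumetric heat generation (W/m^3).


r = D / 2 / 1000 = 8.1 / 2 / 1000 = 0.00405 m
q''' = q' / (pi * r^2)
q''' = 279 / (pi * 0.00405^2)
q''' = 5.4143e+06 W/m^3

5.4143e+06


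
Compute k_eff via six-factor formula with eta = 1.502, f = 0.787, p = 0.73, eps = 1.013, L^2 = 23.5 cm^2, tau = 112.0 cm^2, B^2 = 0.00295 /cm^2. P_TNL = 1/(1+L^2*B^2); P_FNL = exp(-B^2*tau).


k_inf = eta*f*p*eps = 1.502*0.787*0.73*1.013 = 0.8741319
P_TNL = 1/(1 + L^2*B^2) = 1/(1 + 23.5*0.00295) = 0.9351694
P_FNL = exp(-B^2*tau) = exp(-0.00295*112.0) = 0.7186362
k_eff = k_inf * P_TNL * P_FNL = 0.8741319 * 0.9351694 * 0.7186362
k_eff = 0.58746

0.58746


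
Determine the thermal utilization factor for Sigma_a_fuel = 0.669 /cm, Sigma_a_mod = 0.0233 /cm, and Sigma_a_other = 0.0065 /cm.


f = Sigma_a_fuel / (Sigma_a_fuel + Sigma_a_mod + Sigma_a_other)
f = 0.669 / (0.669 + 0.0233 + 0.0065)
f = 0.95736

0.95736


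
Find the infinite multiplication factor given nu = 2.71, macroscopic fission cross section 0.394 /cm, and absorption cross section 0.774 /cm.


k_inf = nu * Sigma_f / Sigma_a
k_inf = 2.71 * 0.394 / 0.774
k_inf = 1.3795

1.3795


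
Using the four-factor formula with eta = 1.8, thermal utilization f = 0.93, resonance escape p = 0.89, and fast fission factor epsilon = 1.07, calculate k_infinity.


k_inf = eta * f * p * epsilon
k_inf = 1.8 * 0.93 * 0.89 * 1.07
k_inf = 1.5942

1.5942


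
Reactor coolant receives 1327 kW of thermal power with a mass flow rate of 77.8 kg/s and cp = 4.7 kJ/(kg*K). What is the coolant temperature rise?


dT = Q / (m_dot * cp)
dT = 1327 / (77.8 * 4.7)
dT = 3.6291 C

3.6291


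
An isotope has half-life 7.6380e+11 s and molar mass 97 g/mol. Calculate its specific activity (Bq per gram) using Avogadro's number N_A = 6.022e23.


lambda = ln(2) / t_half = ln(2) / 7.6380e+11 = 9.074983e-13 /s
SA = lambda * N_A / M
SA = 9.074983e-13 * 6.022e23 / 97
SA = 5.6340e+09 Bq/g

5.6340e+09


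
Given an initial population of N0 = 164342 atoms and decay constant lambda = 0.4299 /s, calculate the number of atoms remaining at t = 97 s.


N = N0 * exp(-lambda * t)
N = 164342 * exp(-0.4299 * 97)
N = 1.2751e-13

1.2751e-13


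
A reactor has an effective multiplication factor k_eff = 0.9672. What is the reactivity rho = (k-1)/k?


rho = (k_eff - 1) / k_eff
rho = (0.9672 - 1) / 0.9672
rho = -0.033912

-0.033912


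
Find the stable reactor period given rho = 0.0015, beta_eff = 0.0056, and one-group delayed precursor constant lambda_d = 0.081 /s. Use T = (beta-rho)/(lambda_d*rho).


T = (beta - rho) / (lambda_d * rho)
T = (0.0056 - 0.0015) / (0.081 * 0.0015)
T = 33.745 s

33.745


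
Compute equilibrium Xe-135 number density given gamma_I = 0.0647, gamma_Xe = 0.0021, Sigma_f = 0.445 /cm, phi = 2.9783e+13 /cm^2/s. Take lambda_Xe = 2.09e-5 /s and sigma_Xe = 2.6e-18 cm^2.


Xe_eq = (gamma_I + gamma_Xe) * Sigma_f * phi / (lambda_Xe + sigma_Xe * phi)
Numerator = (0.0647 + 0.0021) * 0.445 * 2.9783e+13 = 8.853295e+11
Denominator = 2.09e-5 + 2.6e-18 * 2.9783e+13 = 9.833580e-05
Xe_eq = 8.853295e+11 / 9.833580e-05 = 9.0031e+15 /cm^3

9.0031e+15


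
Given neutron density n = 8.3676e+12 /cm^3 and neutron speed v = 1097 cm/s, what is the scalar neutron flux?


phi = n * v
phi = 8.3676e+12 * 1097
phi = 9.1793e+15 /cm^2/s

9.1793e+15


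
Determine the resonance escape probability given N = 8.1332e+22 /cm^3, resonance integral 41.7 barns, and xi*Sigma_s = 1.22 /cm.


p = exp(-N * I * 1e-24 / (xi*Sigma_s))
p = exp(-8.1332e+22 * 41.7 * 1e-24 / 1.22)
p = 0.062041

0.062041


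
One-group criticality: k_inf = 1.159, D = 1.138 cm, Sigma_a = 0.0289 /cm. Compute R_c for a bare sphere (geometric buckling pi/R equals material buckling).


L^2 = D / Sigma_a = 1.138 / 0.0289 = 39.37716 cm^2
B_m^2 = (k_inf - 1) / L^2 = (1.159 - 1) / 39.37716 = 0.004037874 /cm^2
For a bare sphere: B_g = pi/R, so R_c = pi / sqrt(B_m^2)
R_c = pi / sqrt(0.004037874) = 49.439 cm

49.439


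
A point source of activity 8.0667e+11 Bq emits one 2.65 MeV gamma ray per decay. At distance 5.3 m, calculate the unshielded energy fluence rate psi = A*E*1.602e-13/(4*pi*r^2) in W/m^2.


psi = A * E * 1.602e-13 / (4*pi*r^2)
psi = 8.0667e+11 * 2.65 * 1.602e-13 / (4*pi*5.3^2)
psi = 9.7016e-04 W/m^2

9.7016e-04


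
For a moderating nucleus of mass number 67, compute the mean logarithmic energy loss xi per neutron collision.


xi = 1 + (A-1)^2/(2A) * ln((A-1)/(A+1))
xi = 1 + (67-1)^2/(2*67) * ln((67-1)/(67 +1))
xi = 0.029556

0.029556


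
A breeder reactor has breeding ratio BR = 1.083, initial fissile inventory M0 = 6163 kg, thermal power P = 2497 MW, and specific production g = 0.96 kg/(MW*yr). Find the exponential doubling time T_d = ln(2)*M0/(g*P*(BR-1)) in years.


Breeding gain G = BR - 1 = 1.083 - 1 = 0.083
Fissile production rate = g * P * G = 0.96 * 2497 * 0.083 = 198.96096 kg/yr
T_d = ln(2) * M0 / (g * P * G)
T_d = ln(2) * 6163 / 198.96096 = 21.471 yr

21.471


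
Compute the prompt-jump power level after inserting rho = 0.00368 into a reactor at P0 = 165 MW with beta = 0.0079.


P1/P0 = beta / (beta - rho)
P1/P0 = 0.0079 / (0.0079 - 0.00368) = 1.872038
P1 = 165 * 1.872038 = 308.89 MW

308.89


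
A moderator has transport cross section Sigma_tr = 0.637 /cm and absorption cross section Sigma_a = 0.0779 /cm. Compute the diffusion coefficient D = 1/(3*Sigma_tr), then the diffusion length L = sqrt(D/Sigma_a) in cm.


D = 1 / (3 * Sigma_tr) = 1 / (3 * 0.637) = 0.5232862 cm
L = sqrt(D / Sigma_a)
L = sqrt(0.5232862 / 0.0779)
L = 2.5918 cm

2.5918


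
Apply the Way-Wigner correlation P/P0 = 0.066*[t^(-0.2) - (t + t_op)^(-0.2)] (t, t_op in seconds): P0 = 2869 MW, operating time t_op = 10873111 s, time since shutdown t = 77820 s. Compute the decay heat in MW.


P/P0 = 0.066 * [t^(-0.2) - (t + t_op)^(-0.2)]
P/P0 = 0.066 * [77820^(-0.2) - (77820 + 10873111)^(-0.2)]
P/P0 = 0.066 * [0.1051433 - 0.03909397] = 0.004359256
P = 2869 * 0.004359256 = 12.507 MW

12.507


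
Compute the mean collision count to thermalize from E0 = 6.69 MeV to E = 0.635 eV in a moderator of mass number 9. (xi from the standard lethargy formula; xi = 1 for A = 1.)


xi = 1 + (A-1)^2/(2A)*ln((A-1)/(A+1)) = 0.2066007 (for A = 9)
n = ln(E0/E) / xi
n = ln(6.69e6 / 0.635) / 0.2066007
n = ln(1.053543e+07) / 0.2066007 = 78.268

78.268


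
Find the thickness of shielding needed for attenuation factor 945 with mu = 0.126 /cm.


x = ln(factor) / mu
x = ln(945) / 0.126
x = 54.374 cm

54.374


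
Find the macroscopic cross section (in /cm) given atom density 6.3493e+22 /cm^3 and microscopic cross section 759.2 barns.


Sigma = N * sigma_barns * 1e-24
Sigma = 6.3493e+22 * 759.2 * 1e-24
Sigma = 48.204 /cm

48.204


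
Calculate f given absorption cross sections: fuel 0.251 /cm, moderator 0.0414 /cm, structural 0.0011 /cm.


f = Sigma_a_fuel / (Sigma_a_fuel + Sigma_a_mod + Sigma_a_other)
f = 0.251 / (0.251 + 0.0414 + 0.0011)
f = 0.85520

0.85520


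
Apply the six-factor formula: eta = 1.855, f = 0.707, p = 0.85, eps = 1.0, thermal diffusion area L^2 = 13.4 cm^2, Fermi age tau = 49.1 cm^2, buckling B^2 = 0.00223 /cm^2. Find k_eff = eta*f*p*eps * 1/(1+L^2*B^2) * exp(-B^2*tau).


k_inf = eta*f*p*eps = 1.855*0.707*0.85*1.0 = 1.114762
P_TNL = 1/(1 + L^2*B^2) = 1/(1 + 13.4*0.00223) = 0.9709850
P_FNL = exp(-B^2*tau) = exp(-0.00223*49.1) = 0.8962884
k_eff = k_inf * P_TNL * P_FNL = 1.114762 * 0.9709850 * 0.8962884
k_eff = 0.97016

0.97016


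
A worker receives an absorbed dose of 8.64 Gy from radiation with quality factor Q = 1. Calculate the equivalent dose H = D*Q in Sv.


H = D * Q
H = 8.64 * 1
H = 8.6400 Sv

8.6400


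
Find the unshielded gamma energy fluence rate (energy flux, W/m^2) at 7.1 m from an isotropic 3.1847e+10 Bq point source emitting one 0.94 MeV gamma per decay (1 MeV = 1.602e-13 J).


psi = A * E * 1.602e-13 / (4*pi*r^2)
psi = 3.1847e+10 * 0.94 * 1.602e-13 / (4*pi*7.1^2)
psi = 7.5706e-06 W/m^2

7.5706e-06


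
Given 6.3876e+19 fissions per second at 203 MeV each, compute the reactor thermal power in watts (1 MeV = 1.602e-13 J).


P = fission_rate * E_MeV * 1.602e-13
P = 6.3876e+19 * 203 * 1.602e-13
P = 2.0773e+09 W

2.0773e+09


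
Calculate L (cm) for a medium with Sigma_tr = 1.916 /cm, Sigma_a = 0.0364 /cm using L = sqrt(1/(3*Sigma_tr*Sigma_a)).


D = 1 / (3 * Sigma_tr) = 1 / (3 * 1.916) = 0.1739736 cm
L = sqrt(D / Sigma_a)
L = sqrt(0.1739736 / 0.0364)
L = 2.1862 cm

2.1862


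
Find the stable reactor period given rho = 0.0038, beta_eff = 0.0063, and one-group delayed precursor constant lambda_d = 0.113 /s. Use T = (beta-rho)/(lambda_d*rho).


T = (beta - rho) / (lambda_d * rho)
T = (0.0063 - 0.0038) / (0.113 * 0.0038)
T = 5.8221 s

5.8221


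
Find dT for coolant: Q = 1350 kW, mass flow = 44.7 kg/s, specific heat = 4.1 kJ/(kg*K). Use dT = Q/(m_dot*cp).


dT = Q / (m_dot * cp)
dT = 1350 / (44.7 * 4.1)
dT = 7.3662 C

7.3662


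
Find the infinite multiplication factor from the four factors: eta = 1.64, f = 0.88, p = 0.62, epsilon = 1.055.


k_inf = eta * f * p * epsilon
k_inf = 1.64 * 0.88 * 0.62 * 1.055
k_inf = 0.94400

0.94400


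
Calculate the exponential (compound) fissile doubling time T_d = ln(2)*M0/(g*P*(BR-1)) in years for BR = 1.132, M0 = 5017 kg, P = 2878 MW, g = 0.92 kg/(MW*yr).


Breeding gain G = BR - 1 = 1.132 - 1 = 0.132
Fissile production rate = g * P * G = 0.92 * 2878 * 0.132 = 349.50432 kg/yr
T_d = ln(2) * M0 / (g * P * G)
T_d = ln(2) * 5017 / 349.50432 = 9.9499 yr

9.9499


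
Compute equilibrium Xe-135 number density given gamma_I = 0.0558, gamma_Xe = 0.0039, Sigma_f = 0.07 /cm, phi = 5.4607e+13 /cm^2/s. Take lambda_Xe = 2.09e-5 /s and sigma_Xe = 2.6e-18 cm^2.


Xe_eq = (gamma_I + gamma_Xe) * Sigma_f * phi / (lambda_Xe + sigma_Xe * phi)
Numerator = (0.0558 + 0.0039) * 0.07 * 5.4607e+13 = 2.282027e+11
Denominator = 2.09e-5 + 2.6e-18 * 5.4607e+13 = 1.628782e-04
Xe_eq = 2.282027e+11 / 1.628782e-04 = 1.4011e+15 /cm^3

1.4011e+15


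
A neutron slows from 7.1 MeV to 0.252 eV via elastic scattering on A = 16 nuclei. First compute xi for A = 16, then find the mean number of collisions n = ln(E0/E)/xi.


xi = 1 + (A-1)^2/(2A)*ln((A-1)/(A+1)) = 0.1199467 (for A = 16)
n = ln(E0/E) / xi
n = ln(7.1e6 / 0.252) / 0.1199467
n = ln(2.817460e+07) / 0.1199467 = 143.01

143.01


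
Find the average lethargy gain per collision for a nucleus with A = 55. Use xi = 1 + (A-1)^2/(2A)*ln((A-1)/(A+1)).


xi = 1 + (A-1)^2/(2A) * ln((A-1)/(A+1))
xi = 1 + (55-1)^2/(2*55) * ln((55-1)/(55 +1))
xi = 0.035927

0.035927


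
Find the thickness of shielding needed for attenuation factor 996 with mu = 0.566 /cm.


x = ln(factor) / mu
x = ln(996) / 0.566
x = 12.197 cm

12.197


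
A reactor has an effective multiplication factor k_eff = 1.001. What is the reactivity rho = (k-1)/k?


rho = (k_eff - 1) / k_eff
rho = (1.001 - 1) / 1.001
rho = 9.9900e-04

9.9900e-04


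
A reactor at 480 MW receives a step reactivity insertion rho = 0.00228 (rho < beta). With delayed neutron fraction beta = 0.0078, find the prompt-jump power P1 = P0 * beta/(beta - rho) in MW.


P1/P0 = beta / (beta - rho)
P1/P0 = 0.0078 / (0.0078 - 0.00228) = 1.413043
P1 = 480 * 1.413043 = 678.26 MW

678.26


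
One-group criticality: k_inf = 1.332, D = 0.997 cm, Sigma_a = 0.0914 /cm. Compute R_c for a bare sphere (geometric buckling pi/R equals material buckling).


L^2 = D / Sigma_a = 0.997 / 0.0914 = 10.90810 cm^2
B_m^2 = (k_inf - 1) / L^2 = (1.332 - 1) / 10.90810 = 0.03043610 /cm^2
For a bare sphere: B_g = pi/R, so R_c = pi / sqrt(B_m^2)
R_c = pi / sqrt(0.03043610) = 18.008 cm

18.008


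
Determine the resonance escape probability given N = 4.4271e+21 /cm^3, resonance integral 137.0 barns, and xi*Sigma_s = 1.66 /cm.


p = exp(-N * I * 1e-24 / (xi*Sigma_s))
p = exp(-4.4271e+21 * 137.0 * 1e-24 / 1.66)
p = 0.69394

0.69394


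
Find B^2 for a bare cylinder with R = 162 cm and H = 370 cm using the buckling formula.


B^2 = (2.405/R)^2 + (pi/H)^2
B^2 = (2.405/162)^2 + (pi/370)^2
B^2 = 2.9249e-04 /cm^2

2.9249e-04


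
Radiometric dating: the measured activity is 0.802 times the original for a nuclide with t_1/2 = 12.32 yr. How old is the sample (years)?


lambda = ln(2) / t_half = ln(2) / 12.32 = 0.05626195 /yr
t = -ln(A/A0) / lambda
t = -ln(0.802) / 0.05626195
t = 3.9218 yr

3.9218


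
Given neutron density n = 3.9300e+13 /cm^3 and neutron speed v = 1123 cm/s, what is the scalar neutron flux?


phi = n * v
phi = 3.9300e+13 * 1123
phi = 4.4134e+16 /cm^2/s

4.4134e+16


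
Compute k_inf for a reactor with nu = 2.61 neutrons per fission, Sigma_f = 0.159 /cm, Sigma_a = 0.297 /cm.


k_inf = nu * Sigma_f / Sigma_a
k_inf = 2.61 * 0.159 / 0.297
k_inf = 1.3973

1.3973


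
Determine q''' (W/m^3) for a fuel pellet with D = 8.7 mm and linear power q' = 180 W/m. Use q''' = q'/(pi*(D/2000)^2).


r = D / 2 / 1000 = 8.7 / 2 / 1000 = 0.00435 m
q''' = q' / (pi * r^2)
q''' = 180 / (pi * 0.00435^2)
q''' = 3.0279e+06 W/m^3

3.0279e+06


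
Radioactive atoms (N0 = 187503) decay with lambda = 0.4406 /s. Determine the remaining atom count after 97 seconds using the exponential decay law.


N = N0 * exp(-lambda * t)
N = 187503 * exp(-0.4406 * 97)
N = 5.1528e-14

5.1528e-14


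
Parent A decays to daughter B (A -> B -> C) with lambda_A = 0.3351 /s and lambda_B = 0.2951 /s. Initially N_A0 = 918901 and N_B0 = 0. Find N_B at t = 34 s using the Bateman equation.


N_B(t) = lambda_A * N_A0 / (lambda_B - lambda_A) * [exp(-lambda_A*t) - exp(-lambda_B*t)]
exp(-0.3351*34) = 1.126962e-05; exp(-0.2951*34) = 4.390862e-05
N_B = 0.3351 * 918901 / (0.2951 - 0.3351) * (1.126962e-05 - 4.390862e-05)
N_B = 251.26

251.26


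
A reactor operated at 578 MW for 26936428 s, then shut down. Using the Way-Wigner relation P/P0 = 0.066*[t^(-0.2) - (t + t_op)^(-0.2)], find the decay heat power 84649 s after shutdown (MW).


P/P0 = 0.066 * [t^(-0.2) - (t + t_op)^(-0.2)]
P/P0 = 0.066 * [84649^(-0.2) - (84649 + 26936428)^(-0.2)]
P/P0 = 0.066 * [0.1033893 - 0.03263319] = 0.004669903
P = 578 * 0.004669903 = 2.6992 MW

2.6992


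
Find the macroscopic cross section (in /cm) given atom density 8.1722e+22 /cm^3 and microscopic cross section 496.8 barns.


Sigma = N * sigma_barns * 1e-24
Sigma = 8.1722e+22 * 496.8 * 1e-24
Sigma = 40.599 /cm

40.599


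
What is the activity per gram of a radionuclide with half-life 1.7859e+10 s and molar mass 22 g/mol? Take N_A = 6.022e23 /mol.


lambda = ln(2) / t_half = ln(2) / 1.7859e+10 = 3.881221e-11 /s
SA = lambda * N_A / M
SA = 3.881221e-11 * 6.022e23 / 22
SA = 1.0624e+12 Bq/g

1.0624e+12


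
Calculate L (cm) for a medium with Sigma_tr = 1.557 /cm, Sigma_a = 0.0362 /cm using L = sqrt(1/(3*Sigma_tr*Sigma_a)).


D = 1 / (3 * Sigma_tr) = 1 / (3 * 1.557) = 0.2140869 cm
L = sqrt(D / Sigma_a)
L = sqrt(0.2140869 / 0.0362)
L = 2.4319 cm

2.4319


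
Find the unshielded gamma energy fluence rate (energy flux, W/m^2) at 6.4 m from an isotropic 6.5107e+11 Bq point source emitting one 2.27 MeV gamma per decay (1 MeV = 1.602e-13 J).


psi = A * E * 1.602e-13 / (4*pi*r^2)
psi = 6.5107e+11 * 2.27 * 1.602e-13 / (4*pi*6.4^2)
psi = 4.5999e-04 W/m^2

4.5999e-04
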